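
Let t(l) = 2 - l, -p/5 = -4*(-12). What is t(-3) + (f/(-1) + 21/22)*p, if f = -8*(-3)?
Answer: 60895/11 ≈ 5535.9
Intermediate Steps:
f = 24
p = -240 (p = -(-20)*(-12) = -5*48 = -240)
t(-3) + (f/(-1) + 21/22)*p = (2 - 1*(-3)) + (24/(-1) + 21/22)*(-240) = (2 + 3) + (24*(-1) + 21*(1/22))*(-240) = 5 + (-24 + 21/22)*(-240) = 5 - 507/22*(-240) = 5 + 60840/11 = 60895/11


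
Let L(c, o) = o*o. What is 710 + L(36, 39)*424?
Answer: 645614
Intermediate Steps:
L(c, o) = o**2
710 + L(36, 39)*424 = 710 + 39**2*424 = 710 + 1521*424 = 710 + 644904 = 645614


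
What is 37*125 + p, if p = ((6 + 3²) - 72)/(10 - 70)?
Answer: 92519/20 ≈ 4626.0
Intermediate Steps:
p = 19/20 (p = ((6 + 9) - 72)/(-60) = (15 - 72)*(-1/60) = -57*(-1/60) = 19/20 ≈ 0.95000)
37*125 + p = 37*125 + 19/20 = 4625 + 19/20 = 92519/20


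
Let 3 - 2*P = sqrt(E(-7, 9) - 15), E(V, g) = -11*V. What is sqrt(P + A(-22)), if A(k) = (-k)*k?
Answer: sqrt(-1930 - 2*sqrt(62))/2 ≈ 22.055*I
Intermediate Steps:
A(k) = -k**2
P = 3/2 - sqrt(62)/2 (P = 3/2 - sqrt(-11*(-7) - 15)/2 = 3/2 - sqrt(77 - 15)/2 = 3/2 - sqrt(62)/2 ≈ -2.4370)
sqrt(P + A(-22)) = sqrt((3/2 - sqrt(62)/2) - 1*(-22)**2) = sqrt((3/2 - sqrt(62)/2) - 1*484) = sqrt((3/2 - sqrt(62)/2) - 484) = sqrt(-965/2 - sqrt(62)/2)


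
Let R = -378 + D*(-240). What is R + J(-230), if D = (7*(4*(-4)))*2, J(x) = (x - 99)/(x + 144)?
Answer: 4591181/86 ≈ 53386.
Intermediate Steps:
J(x) = (-99 + x)/(144 + x)
D = -224 (D = (7*(-16))*2 = -112*2 = -224)
R = 53382 (R = -378 - 224*(-240) = -378 + 53760 = 53382)
R + J(-230) = 53382 + (-99 - 230)/(144 - 230) = 53382 - 329/(-86) = 53382 - 1/86*(-329) = 53382 + 329/86 = 4591181/86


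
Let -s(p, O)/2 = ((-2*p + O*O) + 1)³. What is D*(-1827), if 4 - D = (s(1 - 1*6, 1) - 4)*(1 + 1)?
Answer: -12650148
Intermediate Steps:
s(p, O) = -2*(1 + O² - 2*p)³ (s(p, O) = -2*((-2*p + O*O) + 1)³ = -2*((-2*p + O²) + 1)³ = -2*((O² - 2*p) + 1)³ = -2*(1 + O² - 2*p)³)
D = 6924 (D = 4 - (-2*(1 + 1² - 2*(1 - 1*6))³ - 4)*(1 + 1) = 4 - (-2*(1 + 1 - 2*(1 - 6))³ - 4)*2 = 4 - (-2*(1 + 1 - 2*(-5))³ - 4)*2 = 4 - (-2*(1 + 1 + 10)³ - 4)*2 = 4 - (-2*12³ - 4)*2 = 4 - (-2*1728 - 4)*2 = 4 - (-3456 - 4)*2 = 4 - (-3460)*2 = 4 - 1*(-6920) = 4 + 6920 = 6924)
D*(-1827) = 6924*(-1827) = -12650148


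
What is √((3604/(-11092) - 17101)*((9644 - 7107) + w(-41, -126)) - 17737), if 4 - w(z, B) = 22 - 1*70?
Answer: I*√340592824848151/2773 ≈ 6655.3*I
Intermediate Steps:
w(z, B) = 52 (w(z, B) = 4 - (22 - 1*70) = 4 - (22 - 70) = 4 - 1*(-48) = 4 + 48 = 52)
√((3604/(-11092) - 17101)*((9644 - 7107) + w(-41, -126)) - 17737) = √((3604/(-11092) - 17101)*((9644 - 7107) + 52) - 17737) = √((3604*(-1/11092) - 17101)*(2537 + 52) - 17737) = √((-901/2773 - 17101)*2589 - 17737) = √(-47421974/2773*2589 - 17737) = √(-122775490686/2773 - 17737) = √(-122824675387/2773) = I*√340592824848151/2773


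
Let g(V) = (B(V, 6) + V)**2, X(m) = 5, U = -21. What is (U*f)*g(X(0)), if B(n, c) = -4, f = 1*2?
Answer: -42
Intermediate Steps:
f = 2
g(V) = (-4 + V)**2
(U*f)*g(X(0)) = (-21*2)*(-4 + 5)**2 = -42*1**2 = -42*1 = -42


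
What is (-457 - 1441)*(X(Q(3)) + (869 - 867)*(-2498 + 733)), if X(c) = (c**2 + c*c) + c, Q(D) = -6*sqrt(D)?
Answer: 6289972 + 11388*sqrt(3) ≈ 6.3097e+6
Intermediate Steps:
X(c) = c + 2*c**2 (X(c) = (c**2 + c**2) + c = 2*c**2 + c = c + 2*c**2)
(-457 - 1441)*(X(Q(3)) + (869 - 867)*(-2498 + 733)) = (-457 - 1441)*((-6*sqrt(3))*(1 + 2*(-6*sqrt(3))) + (869 - 867)*(-2498 + 733)) = -1898*((-6*sqrt(3))*(1 - 12*sqrt(3)) + 2*(-1765)) = -1898*(-6*sqrt(3)*(1 - 12*sqrt(3)) - 3530) = -1898*(-3530 - 6*sqrt(3)*(1 - 12*sqrt(3))) = 6699940 + 11388*sqrt(3)*(1 - 12*sqrt(3))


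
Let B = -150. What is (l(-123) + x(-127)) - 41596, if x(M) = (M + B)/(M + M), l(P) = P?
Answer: -10596349/254 ≈ -41718.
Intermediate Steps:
x(M) = (-150 + M)/(2*M) (x(M) = (M - 150)/(M + M) = (-150 + M)/((2*M)) = (-150 + M)*(1/(2*M)) = (-150 + M)/(2*M))
(l(-123) + x(-127)) - 41596 = (-123 + (½)*(-150 - 127)/(-127)) - 41596 = (-123 + (½)*(-1/127)*(-277)) - 41596 = (-123 + 277/254) - 41596 = -30965/254 - 41596 = -10596349/254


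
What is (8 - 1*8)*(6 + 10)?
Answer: 0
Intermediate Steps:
(8 - 1*8)*(6 + 10) = (8 - 8)*16 = 0*16 = 0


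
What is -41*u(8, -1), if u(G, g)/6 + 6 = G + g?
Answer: -246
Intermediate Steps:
u(G, g) = -36 + 6*G + 6*g (u(G, g) = -36 + 6*(G + g) = -36 + (6*G + 6*g) = -36 + 6*G + 6*g)
-41*u(8, -1) = -41*(-36 + 6*8 + 6*(-1)) = -41*(-36 + 48 - 6) = -41*6 = -246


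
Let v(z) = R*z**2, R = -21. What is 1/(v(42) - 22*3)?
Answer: -1/37110 ≈ -2.6947e-5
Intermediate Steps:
v(z) = -21*z**2
1/(v(42) - 22*3) = 1/(-21*42**2 - 22*3) = 1/(-21*1764 - 66) = 1/(-37044 - 66) = 1/(-37110) = -1/37110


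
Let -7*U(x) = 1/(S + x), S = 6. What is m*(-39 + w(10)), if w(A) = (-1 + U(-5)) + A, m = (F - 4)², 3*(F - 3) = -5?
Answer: -13504/63 ≈ -214.35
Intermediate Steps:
F = 4/3 (F = 3 + (⅓)*(-5) = 3 - 5/3 = 4/3 ≈ 1.3333)
U(x) = -1/(7*(6 + x))
m = 64/9 (m = (4/3 - 4)² = (-8/3)² = 64/9 ≈ 7.1111)
w(A) = -8/7 + A (w(A) = (-1 - 1/(42 + 7*(-5))) + A = (-1 - 1/(42 - 35)) + A = (-1 - 1/7) + A = (-1 - 1*⅐) + A = (-1 - ⅐) + A = -8/7 + A)
m*(-39 + w(10)) = 64*(-39 + (-8/7 + 10))/9 = 64*(-39 + 62/7)/9 = (64/9)*(-211/7) = -13504/63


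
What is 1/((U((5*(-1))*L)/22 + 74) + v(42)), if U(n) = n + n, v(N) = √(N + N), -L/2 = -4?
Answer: 1419/98152 - 121*√21/294456 ≈ 0.012574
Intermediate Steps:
L = 8 (L = -2*(-4) = 8)
v(N) = √2*√N (v(N) = √(2*N) = √2*√N)
U(n) = 2*n
1/((U((5*(-1))*L)/22 + 74) + v(42)) = 1/(((2*((5*(-1))*8))/22 + 74) + √2*√42) = 1/(((2*(-5*8))/22 + 74) + 2*√21) = 1/(((2*(-40))/22 + 74) + 2*√21) = 1/(((1/22)*(-80) + 74) + 2*√21) = 1/((-40/11 + 74) + 2*√21) = 1/(774/11 + 2*√21)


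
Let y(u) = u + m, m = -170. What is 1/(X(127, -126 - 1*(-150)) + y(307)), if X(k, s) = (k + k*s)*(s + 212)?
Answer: 1/749437 ≈ 1.3343e-6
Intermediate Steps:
y(u) = -170 + u (y(u) = u - 170 = -170 + u)
X(k, s) = (212 + s)*(k + k*s) (X(k, s) = (k + k*s)*(212 + s) = (212 + s)*(k + k*s))
1/(X(127, -126 - 1*(-150)) + y(307)) = 1/(127*(212 + (-126 - 1*(-150))**2 + 213*(-126 - 1*(-150))) + (-170 + 307)) = 1/(127*(212 + (-126 + 150)**2 + 213*(-126 + 150)) + 137) = 1/(127*(212 + 24**2 + 213*24) + 137) = 1/(127*(212 + 576 + 5112) + 137) = 1/(127*5900 + 137) = 1/(749300 + 137) = 1/749437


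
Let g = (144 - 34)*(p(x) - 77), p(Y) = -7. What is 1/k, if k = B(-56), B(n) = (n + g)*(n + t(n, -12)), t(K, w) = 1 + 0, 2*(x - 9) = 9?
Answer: 1/511280 ≈ 1.9559e-6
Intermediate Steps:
x = 27/2 (x = 9 + (½)*9 = 9 + 9/2 = 27/2 ≈ 13.500)
t(K, w) = 1
g = -9240 (g = (144 - 34)*(-7 - 77) = 110*(-84) = -9240)
B(n) = (1 + n)*(-9240 + n) (B(n) = (n - 9240)*(n + 1) = (-9240 + n)*(1 + n) = (1 + n)*(-9240 + n))
k = 511280 (k = -9240 + (-56)² - 9239*(-56) = -9240 + 3136 + 517384 = 511280)
1/k = 1/511280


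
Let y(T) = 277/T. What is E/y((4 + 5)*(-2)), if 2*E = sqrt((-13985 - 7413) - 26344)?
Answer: -9*I*sqrt(47742)/277 ≈ -7.0993*I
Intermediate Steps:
E = I*sqrt(47742)/2 (E = sqrt((-13985 - 7413) - 26344)/2 = sqrt(-21398 - 26344)/2 = sqrt(-47742)/2 = (I*sqrt(47742))/2 = I*sqrt(47742)/2 ≈ 109.25*I)
E/y((4 + 5)*(-2)) = (I*sqrt(47742)/2)/((277/(((4 + 5)*(-2))))) = (I*sqrt(47742)/2)/((277/((9*(-2))))) = (I*sqrt(47742)/2)/((277/(-18))) = (I*sqrt(47742)/2)/((277*(-1/18))) = (I*sqrt(47742)/2)/(-277/18) = (I*sqrt(47742)/2)*(-18/277) = -9*I*sqrt(47742)/277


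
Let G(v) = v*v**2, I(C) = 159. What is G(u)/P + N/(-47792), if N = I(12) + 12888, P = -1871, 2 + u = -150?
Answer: 167811916999/89418832 ≈ 1876.7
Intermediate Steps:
u = -152 (u = -2 - 150 = -152)
G(v) = v**3
N = 13047 (N = 159 + 12888 = 13047)
G(u)/P + N/(-47792) = (-152)**3/(-1871) + 13047/(-47792) = -3511808*(-1/1871) + 13047*(-1/47792) = 3511808/1871 - 13047/47792 = 167811916999/89418832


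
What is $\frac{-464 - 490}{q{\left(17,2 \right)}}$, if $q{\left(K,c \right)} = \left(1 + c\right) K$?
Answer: $- \frac{318}{17} \approx -18.706$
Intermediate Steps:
$q{\left(K,c \right)} = K \left(1 + c\right)$
$\frac{-464 - 490}{q{\left(17,2 \right)}} = \frac{-464 - 490}{17 \left(1 + 2\right)} = \frac{-464 - 490}{17 \cdot 3} = - \frac{954}{51} = \left(-954\right) \frac{1}{51} = - \frac{318}{17}$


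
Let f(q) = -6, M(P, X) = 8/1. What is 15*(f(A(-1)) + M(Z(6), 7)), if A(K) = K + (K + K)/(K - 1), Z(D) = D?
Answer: 30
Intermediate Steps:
M(P, X) = 8 (M(P, X) = 8*1 = 8)
A(K) = K + 2*K/(-1 + K) (A(K) = K + (2*K)/(-1 + K) = K + 2*K/(-1 + K))
15*(f(A(-1)) + M(Z(6), 7)) = 15*(-6 + 8) = 15*2 = 30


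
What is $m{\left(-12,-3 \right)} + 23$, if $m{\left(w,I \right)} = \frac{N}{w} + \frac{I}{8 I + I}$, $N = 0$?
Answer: $\frac{208}{9} \approx 23.111$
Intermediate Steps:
$m{\left(w,I \right)} = \frac{1}{9}$ ($m{\left(w,I \right)} = \frac{0}{w} + \frac{I}{8 I + I} = 0 + \frac{I}{9 I} = 0 + I \frac{1}{9 I} = 0 + \frac{1}{9} = \frac{1}{9}$)
$m{\left(-12,-3 \right)} + 23 = \frac{1}{9} + 23 = \frac{208}{9}$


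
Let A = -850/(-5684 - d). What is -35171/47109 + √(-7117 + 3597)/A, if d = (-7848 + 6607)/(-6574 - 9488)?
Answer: -35171/47109 + 182595298*I*√55/3413175 ≈ -0.74659 + 396.75*I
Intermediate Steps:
d = 1241/16062 (d = -1241/(-16062) = -1241*(-1/16062) = 1241/16062 ≈ 0.077263)
A = 13652700/91297649 (A = -850/(-5684 - 1*1241/16062) = -850/(-5684 - 1241/16062) = -850/(-91297649/16062) = -850*(-16062/91297649) = 13652700/91297649 ≈ 0.14954)
-35171/47109 + √(-7117 + 3597)/A = -35171/47109 + √(-7117 + 3597)/(13652700/91297649) = -35171*1/47109 + √(-3520)*(91297649/13652700) = -35171/47109 + (8*I*√55)*(91297649/13652700) = -35171/47109 + 182595298*I*√55/3413175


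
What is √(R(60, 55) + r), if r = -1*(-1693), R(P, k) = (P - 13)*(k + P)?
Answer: 13*√42 ≈ 84.250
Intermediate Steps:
R(P, k) = (-13 + P)*(P + k)
r = 1693
√(R(60, 55) + r) = √((60² - 13*60 - 13*55 + 60*55) + 1693) = √((3600 - 780 - 715 + 3300) + 1693) = √(5405 + 1693) = √7098 = 13*√42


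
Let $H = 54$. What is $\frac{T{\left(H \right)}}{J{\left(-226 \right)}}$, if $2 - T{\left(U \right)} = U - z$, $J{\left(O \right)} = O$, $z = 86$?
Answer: $- \frac{17}{113} \approx -0.15044$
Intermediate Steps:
$T{\left(U \right)} = 88 - U$ ($T{\left(U \right)} = 2 - \left(U - 86\right) = 2 - \left(-86 + U\right) = 88 - U$)
$\frac{T{\left(H \right)}}{J{\left(-226 \right)}} = \frac{88 - 54}{-226} = \left(88 - 54\right) \left(- \frac{1}{226}\right) = 34 \left(- \frac{1}{226}\right) = - \frac{17}{113}$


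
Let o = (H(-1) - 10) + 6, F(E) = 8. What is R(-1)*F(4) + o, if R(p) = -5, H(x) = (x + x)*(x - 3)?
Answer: -36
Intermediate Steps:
H(x) = 2*x*(-3 + x) (H(x) = (2*x)*(-3 + x) = 2*x*(-3 + x))
o = 4 (o = (2*(-1)*(-3 - 1) - 10) + 6 = (2*(-1)*(-4) - 10) + 6 = (8 - 10) + 6 = -2 + 6 = 4)
R(-1)*F(4) + o = -5*8 + 4 = -40 + 4 = -36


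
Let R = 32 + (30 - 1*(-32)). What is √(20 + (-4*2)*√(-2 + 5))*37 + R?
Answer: 94 + 74*√(5 - 2*√3) ≈ 185.71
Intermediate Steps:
R = 94 (R = 32 + (30 + 32) = 32 + 62 = 94)
√(20 + (-4*2)*√(-2 + 5))*37 + R = √(20 + (-4*2)*√(-2 + 5))*37 + 94 = √(20 - 8*√3)*37 + 94 = 37*√(20 - 8*√3) + 94 = 94 + 37*√(20 - 8*√3)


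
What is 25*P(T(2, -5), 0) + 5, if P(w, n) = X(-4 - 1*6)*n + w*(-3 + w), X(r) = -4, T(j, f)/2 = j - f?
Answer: 3855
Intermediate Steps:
T(j, f) = -2*f + 2*j (T(j, f) = 2*(j - f) = -2*f + 2*j)
P(w, n) = -4*n + w*(-3 + w)
25*P(T(2, -5), 0) + 5 = 25*((-2*(-5) + 2*2)² - 4*0 - 3*(-2*(-5) + 2*2)) + 5 = 25*((10 + 4)² + 0 - 3*(10 + 4)) + 5 = 25*(14² + 0 - 3*14) + 5 = 25*(196 + 0 - 42) + 5 = 25*154 + 5 = 3850 + 5 = 3855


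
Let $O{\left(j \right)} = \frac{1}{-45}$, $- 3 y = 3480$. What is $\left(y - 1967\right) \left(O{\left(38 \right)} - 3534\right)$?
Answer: $\frac{497289937}{45} \approx 1.1051 \cdot 10^{7}$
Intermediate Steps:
$y = -1160$ ($y = \left(- \frac{1}{3}\right) 3480 = -1160$)
$O{\left(j \right)} = - \frac{1}{45}$
$\left(y - 1967\right) \left(O{\left(38 \right)} - 3534\right) = \left(-1160 - 1967\right) \left(- \frac{1}{45} - 3534\right) = \left(-3127\right) \left(- \frac{159031}{45}\right) = \frac{497289937}{45}$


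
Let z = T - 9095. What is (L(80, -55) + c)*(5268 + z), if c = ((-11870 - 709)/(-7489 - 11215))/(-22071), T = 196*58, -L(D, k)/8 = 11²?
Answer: -143496570451011/19657904 ≈ -7.2997e+6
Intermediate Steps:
L(D, k) = -968 (L(D, k) = -8*11² = -8*121 = -968)
T = 11368
z = 2273 (z = 11368 - 9095 = 2273)
c = -599/19657904 (c = -12579/(-18704)*(-1/22071) = -12579*(-1/18704)*(-1/22071) = (1797/2672)*(-1/22071) = -599/19657904 ≈ -3.0471e-5)
(L(80, -55) + c)*(5268 + z) = (-968 - 599/19657904)*(5268 + 2273) = -19028851671/19657904*7541 = -143496570451011/19657904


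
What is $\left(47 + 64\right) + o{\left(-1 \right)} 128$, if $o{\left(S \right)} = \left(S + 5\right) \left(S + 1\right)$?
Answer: $111$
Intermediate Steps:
$o{\left(S \right)} = \left(1 + S\right) \left(5 + S\right)$ ($o{\left(S \right)} = \left(5 + S\right) \left(1 + S\right) = \left(1 + S\right) \left(5 + S\right)$)
$\left(47 + 64\right) + o{\left(-1 \right)} 128 = \left(47 + 64\right) + \left(5 + \left(-1\right)^{2} + 6 \left(-1\right)\right) 128 = 111 + \left(5 + 1 - 6\right) 128 = 111 + 0 \cdot 128 = 111 + 0 = 111$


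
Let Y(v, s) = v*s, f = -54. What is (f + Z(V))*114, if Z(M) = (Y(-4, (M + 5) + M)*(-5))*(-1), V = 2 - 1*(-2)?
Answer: -35796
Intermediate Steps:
V = 4 (V = 2 + 2 = 4)
Y(v, s) = s*v
Z(M) = -100 - 40*M (Z(M) = ((((M + 5) + M)*(-4))*(-5))*(-1) = ((((5 + M) + M)*(-4))*(-5))*(-1) = (((5 + 2*M)*(-4))*(-5))*(-1) = ((-20 - 8*M)*(-5))*(-1) = (100 + 40*M)*(-1) = -100 - 40*M)
(f + Z(V))*114 = (-54 + (-100 - 40*4))*114 = (-54 + (-100 - 160))*114 = (-54 - 260)*114 = -314*114 = -35796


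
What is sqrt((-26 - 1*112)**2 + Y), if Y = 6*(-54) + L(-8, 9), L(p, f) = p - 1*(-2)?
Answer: sqrt(18714) ≈ 136.80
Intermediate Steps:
L(p, f) = 2 + p (L(p, f) = p + 2 = 2 + p)
Y = -330 (Y = 6*(-54) + (2 - 8) = -324 - 6 = -330)
sqrt((-26 - 1*112)**2 + Y) = sqrt((-26 - 1*112)**2 - 330) = sqrt((-26 - 112)**2 - 330) = sqrt((-138)**2 - 330) = sqrt(19044 - 330) = sqrt(18714)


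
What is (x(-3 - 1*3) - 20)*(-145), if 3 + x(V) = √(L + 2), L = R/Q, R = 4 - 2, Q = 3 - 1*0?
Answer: 3335 - 290*√6/3 ≈ 3098.2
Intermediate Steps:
Q = 3 (Q = 3 + 0 = 3)
R = 2
L = ⅔ (L = 2/3 = 2*(⅓) = ⅔ ≈ 0.66667)
x(V) = -3 + 2*√6/3 (x(V) = -3 + √(⅔ + 2) = -3 + √(8/3) = -3 + 2*√6/3)
(x(-3 - 1*3) - 20)*(-145) = ((-3 + 2*√6/3) - 20)*(-145) = (-23 + 2*√6/3)*(-145) = 3335 - 290*√6/3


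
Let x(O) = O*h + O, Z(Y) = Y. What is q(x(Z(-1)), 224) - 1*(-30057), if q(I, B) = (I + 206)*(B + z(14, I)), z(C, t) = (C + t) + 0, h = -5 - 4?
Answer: 82701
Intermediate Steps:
h = -9
x(O) = -8*O (x(O) = O*(-9) + O = -9*O + O = -8*O)
z(C, t) = C + t
q(I, B) = (206 + I)*(14 + B + I) (q(I, B) = (I + 206)*(B + (14 + I)) = (206 + I)*(14 + B + I))
q(x(Z(-1)), 224) - 1*(-30057) = (2884 + (-8*(-1))**2 + 206*224 + 220*(-8*(-1)) + 224*(-8*(-1))) - 1*(-30057) = (2884 + 8**2 + 46144 + 220*8 + 224*8) + 30057 = (2884 + 64 + 46144 + 1760 + 1792) + 30057 = 52644 + 30057 = 82701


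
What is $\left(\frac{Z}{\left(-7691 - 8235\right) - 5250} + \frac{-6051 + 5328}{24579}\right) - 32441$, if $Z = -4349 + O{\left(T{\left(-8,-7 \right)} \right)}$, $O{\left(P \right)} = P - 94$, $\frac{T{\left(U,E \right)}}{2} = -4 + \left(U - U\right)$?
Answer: $- \frac{5628318893261}{173494968} \approx -32441.0$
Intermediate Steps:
$T{\left(U,E \right)} = -8$ ($T{\left(U,E \right)} = 2 \left(-4 + \left(U - U\right)\right) = 2 \left(-4 + 0\right) = 2 \left(-4\right) = -8$)
$O{\left(P \right)} = -94 + P$
$Z = -4451$ ($Z = -4349 - 102 = -4451$)
$\left(\frac{Z}{\left(-7691 - 8235\right) - 5250} + \frac{-6051 + 5328}{24579}\right) - 32441 = \left(- \frac{4451}{\left(-7691 - 8235\right) - 5250} + \frac{-6051 + 5328}{24579}\right) - 32441 = \left(- \frac{4451}{-15926 - 5250} - \frac{241}{8193}\right) - 32441 = \left(- \frac{4451}{-21176} - \frac{241}{8193}\right) - 32441 = \left(\left(-4451\right) \left(- \frac{1}{21176}\right) - \frac{241}{8193}\right) - 32441 = \left(\frac{4451}{21176} - \frac{241}{8193}\right) - 32441 = \frac{31363627}{173494968} - 32441 = - \frac{5628318893261}{173494968}$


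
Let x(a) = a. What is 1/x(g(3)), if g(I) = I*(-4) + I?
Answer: -1/9 ≈ -0.11111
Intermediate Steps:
g(I) = -3*I (g(I) = -4*I + I = -3*I)
1/x(g(3)) = 1/(-3*3) = 1/(-9) = -1/9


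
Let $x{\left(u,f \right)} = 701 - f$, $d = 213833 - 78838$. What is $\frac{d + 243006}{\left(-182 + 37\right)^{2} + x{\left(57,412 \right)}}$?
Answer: $\frac{378001}{21314} \approx 17.735$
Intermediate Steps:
$d = 134995$ ($d = 213833 - 78838 = 134995$)
$\frac{d + 243006}{\left(-182 + 37\right)^{2} + x{\left(57,412 \right)}} = \frac{134995 + 243006}{\left(-182 + 37\right)^{2} + \left(701 - 412\right)} = \frac{378001}{\left(-145\right)^{2} + \left(701 - 412\right)} = \frac{378001}{21025 + 289} = \frac{378001}{21314}$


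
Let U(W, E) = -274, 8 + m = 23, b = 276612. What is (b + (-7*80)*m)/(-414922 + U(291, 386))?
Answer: -67053/103799 ≈ -0.64599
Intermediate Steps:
m = 15 (m = -8 + 23 = 15)
(b + (-7*80)*m)/(-414922 + U(291, 386)) = (276612 - 7*80*15)/(-414922 - 274) = (276612 - 560*15)/(-415196) = (276612 - 8400)*(-1/415196) = 268212*(-1/415196) = -67053/103799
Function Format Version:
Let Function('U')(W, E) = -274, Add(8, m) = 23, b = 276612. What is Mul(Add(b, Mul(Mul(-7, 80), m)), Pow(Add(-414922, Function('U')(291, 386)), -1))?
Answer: Rational(-67053, 103799) ≈ -0.64599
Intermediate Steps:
m = 15 (m = Add(-8, 23) = 15)
Mul(Add(b, Mul(Mul(-7, 80), m)), Pow(Add(-414922, Function('U')(291, 386)), -1)) = Mul(Add(276612, Mul(Mul(-7, 80), 15)), Pow(Add(-414922, -274), -1)) = Mul(Add(276612, Mul(-560, 15)), Pow(-415196, -1)) = Mul(Add(276612, -8400), Rational(-1, 415196)) = Mul(268212, Rational(-1, 415196)) = Rational(-67053, 103799)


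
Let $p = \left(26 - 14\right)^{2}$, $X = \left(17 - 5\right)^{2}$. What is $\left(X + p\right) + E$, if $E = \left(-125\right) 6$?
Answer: $-462$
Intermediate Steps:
$X = 144$ ($X = 12^{2} = 144$)
$E = -750$
$p = 144$ ($p = 12^{2} = 144$)
$\left(X + p\right) + E = \left(144 + 144\right) - 750 = 288 - 750 = -462$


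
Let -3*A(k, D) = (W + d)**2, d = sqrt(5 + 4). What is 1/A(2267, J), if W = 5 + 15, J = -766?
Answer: -3/529 ≈ -0.0056711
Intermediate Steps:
W = 20
d = 3 (d = sqrt(9) = 3)
A(k, D) = -529/3 (A(k, D) = -(20 + 3)**2/3 = -1/3*23**2 = -1/3*529 = -529/3)
1/A(2267, J) = 1/(-529/3) = -3/529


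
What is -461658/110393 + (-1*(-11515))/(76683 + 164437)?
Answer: -22008760313/5323592032 ≈ -4.1342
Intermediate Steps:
-461658/110393 + (-1*(-11515))/(76683 + 164437) = -461658*1/110393 + 11515/241120 = -461658/110393 + 11515*(1/241120) = -461658/110393 + 2303/48224 = -22008760313/5323592032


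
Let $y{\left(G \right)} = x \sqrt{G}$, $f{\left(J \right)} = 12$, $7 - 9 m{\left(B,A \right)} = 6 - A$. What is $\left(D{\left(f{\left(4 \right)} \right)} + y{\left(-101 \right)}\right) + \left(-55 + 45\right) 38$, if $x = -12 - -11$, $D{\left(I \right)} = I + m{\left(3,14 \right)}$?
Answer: $- \frac{1099}{3} - i \sqrt{101} \approx -366.33 - 10.05 i$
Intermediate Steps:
$m{\left(B,A \right)} = \frac{1}{9} + \frac{A}{9}$ ($m{\left(B,A \right)} = \frac{7}{9} - \frac{6 - A}{9} = \frac{7}{9} + \left(- \frac{2}{3} + \frac{A}{9}\right) = \frac{1}{9} + \frac{A}{9}$)
$D{\left(I \right)} = \frac{5}{3} + I$ ($D{\left(I \right)} = I + \left(\frac{1}{9} + \frac{1}{9} \cdot 14\right) = I + \left(\frac{1}{9} + \frac{14}{9}\right) = I + \frac{5}{3} = \frac{5}{3} + I$)
$x = -1$ ($x = -12 + 11 = -1$)
$y{\left(G \right)} = - \sqrt{G}$
$\left(D{\left(f{\left(4 \right)} \right)} + y{\left(-101 \right)}\right) + \left(-55 + 45\right) 38 = \left(\left(\frac{5}{3} + 12\right) - \sqrt{-101}\right) + \left(-55 + 45\right) 38 = \left(\frac{41}{3} - i \sqrt{101}\right) - 380 = - \frac{1099}{3} - i \sqrt{101}$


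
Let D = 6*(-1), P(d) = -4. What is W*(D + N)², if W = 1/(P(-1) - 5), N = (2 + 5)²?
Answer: -1849/9 ≈ -205.44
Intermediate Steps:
N = 49 (N = 7² = 49)
D = -6
W = -⅑ (W = 1/(-4 - 5) = 1/(-9) = -⅑ ≈ -0.11111)
W*(D + N)² = -(-6 + 49)²/9 = -⅑*43² = -⅑*1849 = -1849/9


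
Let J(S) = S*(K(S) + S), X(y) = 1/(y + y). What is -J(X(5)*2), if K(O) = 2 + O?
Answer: -12/25 ≈ -0.48000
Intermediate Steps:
X(y) = 1/(2*y)
J(S) = S*(2 + 2*S) (J(S) = S*((2 + S) + S) = S*(2 + 2*S))
-J(X(5)*2) = -2*((½)/5)*2*(1 + ((½)/5)*2) = -2*((½)*(⅕))*2*(1 + ((½)*(⅕))*2) = -2*(⅒)*2*(1 + (⅒)*2) = -2*(1 + ⅕)/5 = -2*6/(5*5) = -1*12/25 = -12/25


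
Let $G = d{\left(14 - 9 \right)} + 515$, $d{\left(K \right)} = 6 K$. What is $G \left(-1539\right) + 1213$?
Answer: $-837542$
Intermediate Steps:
$G = 545$ ($G = 6 \left(14 - 9\right) + 515 = 6 \cdot 5 + 515 = 30 + 515 = 545$)
$G \left(-1539\right) + 1213 = 545 \left(-1539\right) + 1213 = -838755 + 1213 = -837542$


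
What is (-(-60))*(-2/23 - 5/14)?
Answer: -4290/161 ≈ -26.646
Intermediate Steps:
(-(-60))*(-2/23 - 5/14) = (-12*(-5))*(-2*1/23 - 5*1/14) = 60*(-2/23 - 5/14) = 60*(-143/322) = -4290/161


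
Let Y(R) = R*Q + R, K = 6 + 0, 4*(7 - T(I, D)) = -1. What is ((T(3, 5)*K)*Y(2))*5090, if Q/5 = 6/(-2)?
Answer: -6199620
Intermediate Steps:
Q = -15 (Q = 5*(6/(-2)) = 5*(6*(-½)) = 5*(-3) = -15)
T(I, D) = 29/4 (T(I, D) = 7 - ¼*(-1) = 7 + ¼ = 29/4)
K = 6
Y(R) = -14*R (Y(R) = R*(-15) + R = -15*R + R = -14*R)
((T(3, 5)*K)*Y(2))*5090 = (((29/4)*6)*(-14*2))*5090 = ((87/2)*(-28))*5090 = -1218*5090 = -6199620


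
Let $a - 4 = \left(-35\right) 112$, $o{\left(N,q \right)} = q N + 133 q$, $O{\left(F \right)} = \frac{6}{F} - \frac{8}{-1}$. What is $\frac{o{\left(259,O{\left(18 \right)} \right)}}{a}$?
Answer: $- \frac{2450}{2937} \approx -0.83418$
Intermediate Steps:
$O{\left(F \right)} = 8 + \frac{6}{F}$ ($O{\left(F \right)} = \frac{6}{F} - -8 = \frac{6}{F} + 8 = 8 + \frac{6}{F}$)
$o{\left(N,q \right)} = 133 q + N q$ ($o{\left(N,q \right)} = N q + 133 q = 133 q + N q$)
$a = -3916$ ($a = 4 - 3920 = -3916$)
$\frac{o{\left(259,O{\left(18 \right)} \right)}}{a} = \frac{\left(8 + \frac{6}{18}\right) \left(133 + 259\right)}{-3916} = \left(8 + 6 \cdot \frac{1}{18}\right) 392 \left(- \frac{1}{3916}\right) = \left(8 + \frac{1}{3}\right) 392 \left(- \frac{1}{3916}\right) = \frac{25}{3} \cdot 392 \left(- \frac{1}{3916}\right) = \frac{9800}{3} \left(- \frac{1}{3916}\right) = - \frac{2450}{2937}$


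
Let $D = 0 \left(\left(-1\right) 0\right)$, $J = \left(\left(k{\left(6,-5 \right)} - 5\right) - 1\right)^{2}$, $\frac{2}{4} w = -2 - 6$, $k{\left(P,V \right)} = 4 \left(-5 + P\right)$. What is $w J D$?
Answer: $0$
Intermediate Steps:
$k{\left(P,V \right)} = -20 + 4 P$
$w = -16$ ($w = 2 \left(-2 - 6\right) = 2 \left(-8\right) = -16$)
$J = 4$ ($J = \left(\left(\left(-20 + 4 \cdot 6\right) - 5\right) - 1\right)^{2} = \left(\left(\left(-20 + 24\right) - 5\right) - 1\right)^{2} = \left(\left(4 - 5\right) - 1\right)^{2} = \left(-1 - 1\right)^{2} = \left(-2\right)^{2} = 4$)
$D = 0$ ($D = 0 \cdot 0 = 0$)
$w J D = \left(-16\right) 4 \cdot 0 = \left(-64\right) 0 = 0$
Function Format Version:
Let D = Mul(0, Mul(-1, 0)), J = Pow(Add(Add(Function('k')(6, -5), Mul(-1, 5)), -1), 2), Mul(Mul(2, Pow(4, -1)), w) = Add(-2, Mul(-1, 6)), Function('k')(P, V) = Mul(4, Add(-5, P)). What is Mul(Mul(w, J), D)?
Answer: 0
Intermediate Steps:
Function('k')(P, V) = Add(-20, Mul(4, P))
w = -16 (w = Mul(2, Add(-2, Mul(-1, 6))) = Mul(2, Add(-2, -6)) = Mul(2, -8) = -16)
J = 4 (J = Pow(Add(Add(Add(-20, Mul(4, 6)), Mul(-1, 5)), -1), 2) = Pow(Add(Add(Add(-20, 24), -5), -1), 2) = Pow(Add(Add(4, -5), -1), 2) = Pow(Add(-1, -1), 2) = Pow(-2, 2) = 4)
D = 0 (D = Mul(0, 0) = 0)
Mul(Mul(w, J), D) = Mul(Mul(-16, 4), 0) = Mul(-64, 0) = 0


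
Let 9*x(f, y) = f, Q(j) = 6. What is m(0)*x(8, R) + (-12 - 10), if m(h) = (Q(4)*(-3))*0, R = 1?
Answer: -22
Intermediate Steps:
m(h) = 0 (m(h) = (6*(-3))*0 = -18*0 = 0)
x(f, y) = f/9
m(0)*x(8, R) + (-12 - 10) = 0*((1/9)*8) + (-12 - 10) = 0*(8/9) - 22 = 0 - 22 = -22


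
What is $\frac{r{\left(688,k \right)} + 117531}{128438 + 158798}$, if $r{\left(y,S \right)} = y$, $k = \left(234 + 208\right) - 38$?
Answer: $\frac{118219}{287236} \approx 0.41157$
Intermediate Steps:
$k = 404$ ($k = 442 - 38 = 404$)
$\frac{r{\left(688,k \right)} + 117531}{128438 + 158798} = \frac{688 + 117531}{128438 + 158798} = \frac{118219}{287236}$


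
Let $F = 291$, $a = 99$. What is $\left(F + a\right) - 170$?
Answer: $220$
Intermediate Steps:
$\left(F + a\right) - 170 = \left(291 + 99\right) - 170 = 390 - 170 = 220$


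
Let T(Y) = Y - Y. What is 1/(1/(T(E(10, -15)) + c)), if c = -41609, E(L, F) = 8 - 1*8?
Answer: -41609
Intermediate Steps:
E(L, F) = 0 (E(L, F) = 8 - 8 = 0)
T(Y) = 0
1/(1/(T(E(10, -15)) + c)) = 1/(1/(0 - 41609)) = 1/(1/(-41609)) = 1/(-1/41609) = -41609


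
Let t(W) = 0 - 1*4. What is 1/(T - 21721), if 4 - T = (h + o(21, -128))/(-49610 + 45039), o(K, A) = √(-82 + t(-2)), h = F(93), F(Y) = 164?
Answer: -453755138753/9854184068307135 - 4571*I*√86/9854184068307135 ≈ -4.6047e-5 - 4.3017e-12*I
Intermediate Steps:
t(W) = -4 (t(W) = 0 - 4 = -4)
h = 164
o(K, A) = I*√86 (o(K, A) = √(-82 - 4) = √(-86) = I*√86)
T = 18448/4571 + I*√86/4571 (T = 4 - (164 + I*√86)/(-49610 + 45039) = 4 - (164 + I*√86)/(-4571) = 4 - (164 + I*√86)*(-1)/4571 = 4 - (-164/4571 - I*√86/4571) = 4 + (164/4571 + I*√86/4571) = 18448/4571 + I*√86/4571 ≈ 4.0359 + 0.0020288*I)
1/(T - 21721) = 1/((18448/4571 + I*√86/4571) - 21721) = 1/(-99268243/4571 + I*√86/4571)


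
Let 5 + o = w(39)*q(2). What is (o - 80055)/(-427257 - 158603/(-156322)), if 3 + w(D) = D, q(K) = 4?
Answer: 12492628952/66789510151 ≈ 0.18704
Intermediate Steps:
w(D) = -3 + D
o = 139 (o = -5 + (-3 + 39)*4 = -5 + 36*4 = -5 + 144 = 139)
(o - 80055)/(-427257 - 158603/(-156322)) = (139 - 80055)/(-427257 - 158603/(-156322)) = -79916/(-427257 - 158603*(-1/156322)) = -79916/(-427257 + 158603/156322) = -79916/(-66789510151/156322) = -79916*(-156322/66789510151) = 12492628952/66789510151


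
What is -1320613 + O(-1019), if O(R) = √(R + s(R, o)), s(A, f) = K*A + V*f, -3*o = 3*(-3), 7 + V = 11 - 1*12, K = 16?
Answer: -1320613 + I*√17347 ≈ -1.3206e+6 + 131.71*I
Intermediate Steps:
V = -8 (V = -7 + (11 - 1*12) = -7 + (11 - 12) = -7 - 1 = -8)
o = 3 (o = -(-3) = -⅓*(-9) = 3)
s(A, f) = -8*f + 16*A (s(A, f) = 16*A - 8*f = -8*f + 16*A)
O(R) = √(-24 + 17*R) (O(R) = √(R + (-8*3 + 16*R)) = √(R + (-24 + 16*R)) = √(-24 + 17*R))
-1320613 + O(-1019) = -1320613 + √(-24 + 17*(-1019)) = -1320613 + √(-24 - 17323) = -1320613 + √(-17347) = -1320613 + I*√17347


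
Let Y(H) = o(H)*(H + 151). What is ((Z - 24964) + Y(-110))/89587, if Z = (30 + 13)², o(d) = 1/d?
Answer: -2542691/9854570 ≈ -0.25802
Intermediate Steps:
Y(H) = (151 + H)/H (Y(H) = (H + 151)/H = (151 + H)/H)
Z = 1849 (Z = 43² = 1849)
((Z - 24964) + Y(-110))/89587 = ((1849 - 24964) + (151 - 110)/(-110))/89587 = (-23115 - 1/110*41)*(1/89587) = (-23115 - 41/110)*(1/89587) = -2542691/110*1/89587 = -2542691/9854570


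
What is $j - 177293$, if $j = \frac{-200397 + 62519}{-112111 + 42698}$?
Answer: $- \frac{12306301131}{69413} \approx -1.7729 \cdot 10^{5}$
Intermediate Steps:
$j = \frac{137878}{69413}$ ($j = - \frac{137878}{-69413} = \left(-137878\right) \left(- \frac{1}{69413}\right) = \frac{137878}{69413} \approx 1.9863$)
$j - 177293 = \frac{137878}{69413} - 177293 = - \frac{12306301131}{69413}$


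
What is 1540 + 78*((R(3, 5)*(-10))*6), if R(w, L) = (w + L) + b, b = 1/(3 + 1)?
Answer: -37070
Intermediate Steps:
b = 1/4 ≈ 0.25000
R(w, L) = 1/4 + L + w (R(w, L) = (w + L) + 1/4 = (L + w) + 1/4 = 1/4 + L + w)
1540 + 78*((R(3, 5)*(-10))*6) = 1540 + 78*(((1/4 + 5 + 3)*(-10))*6) = 1540 + 78*(((33/4)*(-10))*6) = 1540 + 78*(-165/2*6) = 1540 + 78*(-495) = 1540 - 38610 = -37070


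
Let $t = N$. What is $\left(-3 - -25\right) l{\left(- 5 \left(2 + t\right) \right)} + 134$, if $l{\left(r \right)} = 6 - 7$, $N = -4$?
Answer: $112$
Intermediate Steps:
$t = -4$
$l{\left(r \right)} = -1$ ($l{\left(r \right)} = 6 - 7 = -1$)
$\left(-3 - -25\right) l{\left(- 5 \left(2 + t\right) \right)} + 134 = \left(-3 - -25\right) \left(-1\right) + 134 = \left(-3 + 25\right) \left(-1\right) + 134 = 22 \left(-1\right) + 134 = -22 + 134 = 112$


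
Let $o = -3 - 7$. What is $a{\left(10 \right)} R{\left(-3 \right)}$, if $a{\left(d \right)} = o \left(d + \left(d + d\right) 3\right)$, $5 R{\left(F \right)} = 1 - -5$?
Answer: $-840$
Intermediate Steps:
$R{\left(F \right)} = \frac{6}{5}$ ($R{\left(F \right)} = \frac{1 - -5}{5} = \frac{1 + 5}{5} = \frac{1}{5} \cdot 6 = \frac{6}{5}$)
$o = -10$ ($o = -3 - 7 = -10$)
$a{\left(d \right)} = - 70 d$ ($a{\left(d \right)} = - 10 \left(d + \left(d + d\right) 3\right) = - 10 \left(d + 2 d 3\right) = - 10 \left(d + 6 d\right) = - 10 \cdot 7 d = - 70 d$)
$a{\left(10 \right)} R{\left(-3 \right)} = \left(-70\right) 10 \cdot \frac{6}{5} = \left(-700\right) \frac{6}{5} = -840$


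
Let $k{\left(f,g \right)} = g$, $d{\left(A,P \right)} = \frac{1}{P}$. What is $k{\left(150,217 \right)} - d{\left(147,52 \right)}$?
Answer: $\frac{11283}{52} \approx 216.98$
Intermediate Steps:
$k{\left(150,217 \right)} - d{\left(147,52 \right)} = 217 - \frac{1}{52} = \frac{11283}{52}$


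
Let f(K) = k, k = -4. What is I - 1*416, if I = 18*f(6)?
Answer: -488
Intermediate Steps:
f(K) = -4
I = -72 (I = 18*(-4) = -72)
I - 1*416 = -72 - 1*416 = -72 - 416 = -488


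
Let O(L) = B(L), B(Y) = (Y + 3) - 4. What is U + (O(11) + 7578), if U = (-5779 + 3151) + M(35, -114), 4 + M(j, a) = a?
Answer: 4842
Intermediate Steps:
B(Y) = -1 + Y (B(Y) = (3 + Y) - 4 = -1 + Y)
M(j, a) = -4 + a
O(L) = -1 + L
U = -2746 (U = (-5779 + 3151) + (-4 - 114) = -2628 - 118 = -2746)
U + (O(11) + 7578) = -2746 + ((-1 + 11) + 7578) = -2746 + (10 + 7578) = -2746 + 7588 = 4842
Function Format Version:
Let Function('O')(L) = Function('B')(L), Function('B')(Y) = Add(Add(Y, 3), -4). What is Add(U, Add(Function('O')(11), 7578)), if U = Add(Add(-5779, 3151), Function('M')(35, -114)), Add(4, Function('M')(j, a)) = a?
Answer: 4842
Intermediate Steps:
Function('B')(Y) = Add(-1, Y) (Function('B')(Y) = Add(Add(3, Y), -4) = Add(-1, Y))
Function('M')(j, a) = Add(-4, a)
Function('O')(L) = Add(-1, L)
U = -2746 (U = Add(Add(-5779, 3151), Add(-4, -114)) = Add(-2628, -118) = -2746)
Add(U, Add(Function('O')(11), 7578)) = Add(-2746, Add(Add(-1, 11), 7578)) = Add(-2746, Add(10, 7578)) = Add(-2746, 7588) = 4842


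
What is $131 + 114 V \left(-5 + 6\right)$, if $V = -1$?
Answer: $17$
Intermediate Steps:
$131 + 114 V \left(-5 + 6\right) = 131 + 114 \left(- (-5 + 6)\right) = 131 + 114 \left(\left(-1\right) 1\right) = 131 + 114 \left(-1\right) = 131 - 114 = 17$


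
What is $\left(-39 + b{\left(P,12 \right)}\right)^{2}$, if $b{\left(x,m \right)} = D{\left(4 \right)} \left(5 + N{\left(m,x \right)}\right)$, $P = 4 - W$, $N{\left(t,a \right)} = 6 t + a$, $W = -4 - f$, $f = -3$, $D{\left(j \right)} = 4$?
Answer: $83521$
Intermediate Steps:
$W = -1$ ($W = -4 - -3 = -4 + 3 = -1$)
$N{\left(t,a \right)} = a + 6 t$
$P = 5$ ($P = 4 - -1 = 4 + 1 = 5$)
$b{\left(x,m \right)} = 20 + 4 x + 24 m$ ($b{\left(x,m \right)} = 4 \left(5 + \left(x + 6 m\right)\right) = 4 \left(5 + x + 6 m\right) = 20 + 4 x + 24 m$)
$\left(-39 + b{\left(P,12 \right)}\right)^{2} = \left(-39 + \left(20 + 4 \cdot 5 + 24 \cdot 12\right)\right)^{2} = \left(-39 + \left(20 + 20 + 288\right)\right)^{2} = \left(-39 + 328\right)^{2} = 289^{2} = 83521$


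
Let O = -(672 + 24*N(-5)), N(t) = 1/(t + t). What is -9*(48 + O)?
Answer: 27972/5 ≈ 5594.4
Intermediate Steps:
N(t) = 1/(2*t)
O = -3348/5 (O = -2/(1/((28 + (½)/(-5))*12)) = -2/((1/12)/(28 + (½)*(-⅕))) = -2/((1/12)/(28 - ⅒)) = -2/((1/12)/(279/10)) = -2/((10/279)*(1/12)) = -2/5/1674 = -2*1674/5 = -3348/5 ≈ -669.60)
-9*(48 + O) = -9*(48 - 3348/5) = -9*(-3108/5) = 27972/5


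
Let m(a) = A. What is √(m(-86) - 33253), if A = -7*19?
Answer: I*√33386 ≈ 182.72*I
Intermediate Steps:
A = -133
m(a) = -133
√(m(-86) - 33253) = √(-133 - 33253) = √(-33386) = I*√33386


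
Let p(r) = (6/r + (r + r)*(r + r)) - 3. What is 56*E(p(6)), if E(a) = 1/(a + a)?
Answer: 14/71 ≈ 0.19718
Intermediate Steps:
p(r) = -3 + 4*r² + 6/r (p(r) = (6/r + (2*r)*(2*r)) - 3 = (6/r + 4*r²) - 3 = (4*r² + 6/r) - 3 = -3 + 4*r² + 6/r)
E(a) = 1/(2*a)
56*E(p(6)) = 56*(1/(2*(-3 + 4*6² + 6/6))) = 56*(1/(2*(-3 + 4*36 + 6*(⅙)))) = 56*(1/(2*(-3 + 144 + 1))) = 56*((½)/142) = 56*((½)*(1/142)) = 56*(1/284) = 14/71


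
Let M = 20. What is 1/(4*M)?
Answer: 1/80 ≈ 0.012500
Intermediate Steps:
1/(4*M) = 1/(4*20) = 1/80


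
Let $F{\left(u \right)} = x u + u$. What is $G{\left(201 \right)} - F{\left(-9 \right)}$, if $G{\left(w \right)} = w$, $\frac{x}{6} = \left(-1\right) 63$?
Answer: $-3192$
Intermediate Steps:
$x = -378$ ($x = 6 \left(\left(-1\right) 63\right) = 6 \left(-63\right) = -378$)
$F{\left(u \right)} = - 377 u$ ($F{\left(u \right)} = - 378 u + u = - 377 u$)
$G{\left(201 \right)} - F{\left(-9 \right)} = 201 - \left(-377\right) \left(-9\right) = 201 - 3393 = -3192$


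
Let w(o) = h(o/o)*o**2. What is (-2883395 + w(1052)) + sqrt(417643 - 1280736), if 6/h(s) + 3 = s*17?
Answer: -16863653/7 + 11*I*sqrt(7133) ≈ -2.4091e+6 + 929.03*I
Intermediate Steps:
h(s) = 6/(-3 + 17*s) (h(s) = 6/(-3 + s*17) = 6/(-3 + 17*s))
w(o) = 3*o**2/7 (w(o) = (6/(-3 + 17*(o/o)))*o**2 = (6/(-3 + 17*1))*o**2 = (6/(-3 + 17))*o**2 = (6/14)*o**2 = (6*(1/14))*o**2 = 3*o**2/7)
(-2883395 + w(1052)) + sqrt(417643 - 1280736) = (-2883395 + (3/7)*1052**2) + sqrt(417643 - 1280736) = (-2883395 + (3/7)*1106704) + sqrt(-863093) = (-2883395 + 3320112/7) + 11*I*sqrt(7133) = -16863653/7 + 11*I*sqrt(7133)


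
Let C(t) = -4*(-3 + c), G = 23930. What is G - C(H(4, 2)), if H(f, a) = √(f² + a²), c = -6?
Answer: 23894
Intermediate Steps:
H(f, a) = √(a² + f²)
C(t) = 36 (C(t) = -4*(-3 - 6) = -4*(-9) = 36)
G - C(H(4, 2)) = 23930 - 1*36 = 23930 - 36 = 23894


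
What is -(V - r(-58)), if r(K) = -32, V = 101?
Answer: -133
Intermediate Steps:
-(V - r(-58)) = -(101 - 1*(-32)) = -(101 + 32) = -1*133 = -133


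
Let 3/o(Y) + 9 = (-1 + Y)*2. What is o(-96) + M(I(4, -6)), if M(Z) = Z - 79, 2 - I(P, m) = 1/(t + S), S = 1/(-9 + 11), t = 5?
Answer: -172380/2233 ≈ -77.197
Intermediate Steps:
S = ½ (S = 1/2 = ½ ≈ 0.50000)
I(P, m) = 20/11 (I(P, m) = 2 - 1/(5 + ½) = 2 - 1/11/2 = 2 - 1*2/11 = 2 - 2/11 = 20/11)
M(Z) = -79 + Z
o(Y) = 3/(-11 + 2*Y) (o(Y) = 3/(-9 + (-1 + Y)*2) = 3/(-9 + (-2 + 2*Y)) = 3/(-11 + 2*Y))
o(-96) + M(I(4, -6)) = 3/(-11 + 2*(-96)) + (-79 + 20/11) = 3/(-11 - 192) - 849/11 = 3/(-203) - 849/11 = 3*(-1/203) - 849/11 = -3/203 - 849/11 = -172380/2233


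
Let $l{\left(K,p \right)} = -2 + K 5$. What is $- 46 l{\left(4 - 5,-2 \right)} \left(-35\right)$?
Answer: $-11270$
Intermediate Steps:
$l{\left(K,p \right)} = -2 + 5 K$
$- 46 l{\left(4 - 5,-2 \right)} \left(-35\right) = - 46 \left(-2 + 5 \left(4 - 5\right)\right) \left(-35\right) = - 46 \left(-2 + 5 \left(-1\right)\right) \left(-35\right) = - 46 \left(-2 - 5\right) \left(-35\right) = \left(-46\right) \left(-7\right) \left(-35\right) = 322 \left(-35\right) = -11270$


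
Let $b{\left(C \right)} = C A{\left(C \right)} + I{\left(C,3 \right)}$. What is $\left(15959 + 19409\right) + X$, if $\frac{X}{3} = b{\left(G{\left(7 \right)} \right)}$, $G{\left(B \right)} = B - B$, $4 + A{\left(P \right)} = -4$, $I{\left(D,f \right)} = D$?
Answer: $35368$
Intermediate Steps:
$A{\left(P \right)} = -8$ ($A{\left(P \right)} = -4 - 4 = -8$)
$G{\left(B \right)} = 0$
$b{\left(C \right)} = - 7 C$ ($b{\left(C \right)} = C \left(-8\right) + C = - 8 C + C = - 7 C$)
$X = 0$ ($X = 3 \left(\left(-7\right) 0\right) = 3 \cdot 0 = 0$)
$\left(15959 + 19409\right) + X = \left(15959 + 19409\right) + 0 = 35368 + 0 = 35368$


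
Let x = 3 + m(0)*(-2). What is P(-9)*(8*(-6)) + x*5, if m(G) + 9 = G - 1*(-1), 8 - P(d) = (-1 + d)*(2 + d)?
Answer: 3071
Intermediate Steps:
P(d) = 8 - (-1 + d)*(2 + d)
m(G) = -8 + G (m(G) = -9 + (G - 1*(-1)) = -9 + (G + 1) = -9 + (1 + G) = -8 + G)
x = 19 (x = 3 + (-8 + 0)*(-2) = 3 - 8*(-2) = 3 + 16 = 19)
P(-9)*(8*(-6)) + x*5 = (10 - 1*(-9) - 1*(-9)**2)*(8*(-6)) + 19*5 = (10 + 9 - 1*81)*(-48) + 95 = (10 + 9 - 81)*(-48) + 95 = -62*(-48) + 95 = 2976 + 95 = 3071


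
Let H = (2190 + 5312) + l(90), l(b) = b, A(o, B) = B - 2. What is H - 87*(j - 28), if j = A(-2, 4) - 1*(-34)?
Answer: 6896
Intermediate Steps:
A(o, B) = -2 + B
j = 36 (j = (-2 + 4) - 1*(-34) = 2 + 34 = 36)
H = 7592 (H = (2190 + 5312) + 90 = 7502 + 90 = 7592)
H - 87*(j - 28) = 7592 - 87*(36 - 28) = 7592 - 87*8 = 7592 - 1*696 = 7592 - 696 = 6896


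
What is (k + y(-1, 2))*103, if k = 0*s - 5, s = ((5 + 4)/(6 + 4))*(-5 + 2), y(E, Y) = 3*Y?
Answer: 103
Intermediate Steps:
s = -27/10 (s = (9/10)*(-3) = -27/10 ≈ -2.7000)
k = -5 (k = 0*(-27/10) - 5 = 0 - 5 = -5)
(k + y(-1, 2))*103 = (-5 + 3*2)*103 = (-5 + 6)*103 = 1*103 = 103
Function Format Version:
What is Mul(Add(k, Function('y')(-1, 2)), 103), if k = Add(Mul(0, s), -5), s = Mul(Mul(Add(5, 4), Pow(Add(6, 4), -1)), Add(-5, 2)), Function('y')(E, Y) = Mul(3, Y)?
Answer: 103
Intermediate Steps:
s = Rational(-27, 10) (s = Mul(Mul(9, Pow(10, -1)), -3) = Mul(Mul(9, Rational(1, 10)), -3) = Mul(Rational(9, 10), -3) = Rational(-27, 10) ≈ -2.7000)
k = -5 (k = Add(Mul(0, Rational(-27, 10)), -5) = Add(0, -5) = -5)
Mul(Add(k, Function('y')(-1, 2)), 103) = Mul(Add(-5, Mul(3, 2)), 103) = Mul(Add(-5, 6), 103) = Mul(1, 103) = 103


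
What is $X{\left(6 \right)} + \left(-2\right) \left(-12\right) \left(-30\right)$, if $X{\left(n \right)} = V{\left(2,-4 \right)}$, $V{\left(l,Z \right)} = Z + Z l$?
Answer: $-732$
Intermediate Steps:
$X{\left(n \right)} = -12$ ($X{\left(n \right)} = - 4 \left(1 + 2\right) = \left(-4\right) 3 = -12$)
$X{\left(6 \right)} + \left(-2\right) \left(-12\right) \left(-30\right) = -12 + \left(-2\right) \left(-12\right) \left(-30\right) = -12 + 24 \left(-30\right) = -12 - 720 = -732$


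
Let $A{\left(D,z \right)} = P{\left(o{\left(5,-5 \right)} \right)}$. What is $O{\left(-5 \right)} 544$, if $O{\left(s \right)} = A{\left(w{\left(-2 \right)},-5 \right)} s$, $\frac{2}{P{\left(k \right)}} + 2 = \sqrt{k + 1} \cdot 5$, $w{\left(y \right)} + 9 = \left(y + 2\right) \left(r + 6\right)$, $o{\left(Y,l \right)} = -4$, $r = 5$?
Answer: $\frac{10880}{79} + \frac{27200 i \sqrt{3}}{79} \approx 137.72 + 596.35 i$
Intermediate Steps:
$w{\left(y \right)} = 13 + 11 y$ ($w{\left(y \right)} = -9 + \left(y + 2\right) \left(5 + 6\right) = -9 + \left(2 + y\right) 11 = -9 + \left(22 + 11 y\right) = 13 + 11 y$)
$P{\left(k \right)} = \frac{2}{-2 + 5 \sqrt{1 + k}}$ ($P{\left(k \right)} = \frac{2}{-2 + \sqrt{k + 1} \cdot 5} = \frac{2}{-2 + \sqrt{1 + k} 5} = \frac{2}{-2 + 5 \sqrt{1 + k}}$)
$A{\left(D,z \right)} = \frac{2}{-2 + 5 i \sqrt{3}}$ ($A{\left(D,z \right)} = \frac{2}{-2 + 5 \sqrt{1 - 4}} = \frac{2}{-2 + 5 \sqrt{-3}} = \frac{2}{-2 + 5 i \sqrt{3}}$)
$O{\left(s \right)} = s \left(- \frac{4}{79} - \frac{10 i \sqrt{3}}{79}\right)$ ($O{\left(s \right)} = \left(- \frac{4}{79} - \frac{10 i \sqrt{3}}{79}\right) s = s \left(- \frac{4}{79} - \frac{10 i \sqrt{3}}{79}\right)$)
$O{\left(-5 \right)} 544 = \left(\left(- \frac{4}{79}\right) \left(-5\right) - \frac{10}{79} i \left(-5\right) \sqrt{3}\right) 544 = \left(\frac{20}{79} + \frac{50 i \sqrt{3}}{79}\right) 544 = \frac{10880}{79} + \frac{27200 i \sqrt{3}}{79}$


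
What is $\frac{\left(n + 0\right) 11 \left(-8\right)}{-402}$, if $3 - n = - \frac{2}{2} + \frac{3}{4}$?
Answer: $\frac{143}{201} \approx 0.71144$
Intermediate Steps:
$n = \frac{13}{4}$ ($n = 3 - \left(- \frac{2}{2} + \frac{3}{4}\right) = 3 - \left(\left(-2\right) \frac{1}{2} + 3 \cdot \frac{1}{4}\right) = 3 - \left(-1 + \frac{3}{4}\right) = 3 - - \frac{1}{4} = 3 + \frac{1}{4} = \frac{13}{4} \approx 3.25$)
$\frac{\left(n + 0\right) 11 \left(-8\right)}{-402} = \frac{\left(\frac{13}{4} + 0\right) 11 \left(-8\right)}{-402} = \frac{13}{4} \cdot 11 \left(-8\right) \left(- \frac{1}{402}\right) = \frac{143}{4} \left(-8\right) \left(- \frac{1}{402}\right) = \left(-286\right) \left(- \frac{1}{402}\right) = \frac{143}{201}$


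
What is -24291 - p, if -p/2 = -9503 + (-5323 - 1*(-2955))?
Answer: -48033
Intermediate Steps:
p = 23742 (p = -2*(-9503 + (-5323 - 1*(-2955))) = -2*(-9503 + (-5323 + 2955)) = -2*(-9503 - 2368) = -2*(-11871) = 23742)
-24291 - p = -24291 - 1*23742 = -24291 - 23742 = -48033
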